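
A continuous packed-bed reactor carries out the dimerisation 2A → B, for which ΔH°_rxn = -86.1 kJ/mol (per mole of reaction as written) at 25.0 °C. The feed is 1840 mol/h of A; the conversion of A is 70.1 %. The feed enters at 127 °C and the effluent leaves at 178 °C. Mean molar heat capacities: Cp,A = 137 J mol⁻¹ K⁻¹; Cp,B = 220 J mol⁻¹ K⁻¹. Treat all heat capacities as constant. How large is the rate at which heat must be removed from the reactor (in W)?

Extent of reaction ξ = 0.701 × 1840 / 2 = 644.92 mol/h
Reaction term: ξ·ΔH°_rxn = 644.92 × -86.1 = -55528 kJ/h
Sensible, feed 127→25 °C: -25712 kJ/h
Outlet flows (mol/h): A 550.16, B 644.92
Sensible, products 25→178 °C: 33240 kJ/h
Q = ΔH = -48000 kJ/h = -13.333 kW
Heat removed = 13333 W

Q_out = 13300 W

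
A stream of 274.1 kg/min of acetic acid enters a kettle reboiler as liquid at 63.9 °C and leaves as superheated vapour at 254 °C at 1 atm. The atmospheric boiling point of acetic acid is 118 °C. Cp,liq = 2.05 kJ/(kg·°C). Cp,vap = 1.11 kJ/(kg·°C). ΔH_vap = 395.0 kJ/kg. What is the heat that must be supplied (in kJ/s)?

Q = 3000 kJ/s

liquid 63.9→118 °C: 110.9 kJ/kg
vaporisation at 118 °C: 395 kJ/kg
vapour 118→254 °C: 150.96 kJ/kg
Δh = 110.9 + 395 + 150.96 = 656.87 kJ/kg
Q = ṁ·Δh = 274.1 kg/min × 656.87 kJ/kg = 180050 kJ/min
|Q| = 3000.8 kW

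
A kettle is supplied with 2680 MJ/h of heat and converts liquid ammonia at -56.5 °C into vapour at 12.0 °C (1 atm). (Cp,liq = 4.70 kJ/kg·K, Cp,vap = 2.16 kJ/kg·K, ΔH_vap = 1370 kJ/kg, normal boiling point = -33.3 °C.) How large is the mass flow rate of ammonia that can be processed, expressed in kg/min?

ṁ = 28.3 kg/min

Δh = 4.70×(-33.3−-56.5) + 1370 + 2.16×(12.0−-33.3) = 1576.9 kJ/kg
Q = 2680 MJ/h = 744.44 kJ/s = 44667 kJ/min
ṁ = Q/Δh = 44667 / 1576.9 = 28.326 kg/min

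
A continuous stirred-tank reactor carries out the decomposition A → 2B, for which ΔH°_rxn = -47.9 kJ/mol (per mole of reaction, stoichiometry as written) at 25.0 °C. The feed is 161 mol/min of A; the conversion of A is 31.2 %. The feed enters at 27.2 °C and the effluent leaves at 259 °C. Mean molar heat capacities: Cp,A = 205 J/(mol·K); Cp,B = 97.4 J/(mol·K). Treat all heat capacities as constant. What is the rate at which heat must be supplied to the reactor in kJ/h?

Q_in = 307000 kJ/h

Extent of reaction ξ = 0.312 × 161 = 50.232 mol/min
Reaction term: ξ·ΔH°_rxn = 50.232 × -47.9 = -2406.1 kJ/min
Sensible, feed 27.2→25 °C: -72.611 kJ/min
Outlet flows (mol/min): A 110.77, B 100.46
Sensible, products 25→259 °C: 7603.3 kJ/min
Q = ΔH = 5124.6 kJ/min = 85.409 kW
Heat supplied = 307470 kJ/h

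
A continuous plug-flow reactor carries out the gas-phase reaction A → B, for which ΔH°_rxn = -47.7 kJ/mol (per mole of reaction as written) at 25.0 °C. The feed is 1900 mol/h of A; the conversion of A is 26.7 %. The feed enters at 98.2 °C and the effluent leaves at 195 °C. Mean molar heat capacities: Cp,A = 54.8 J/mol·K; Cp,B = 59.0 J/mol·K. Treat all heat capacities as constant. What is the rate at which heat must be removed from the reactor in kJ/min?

Q_out = 229 kJ/min

Extent of reaction ξ = 0.267 × 1900 = 507.3 mol/h
Reaction term: ξ·ΔH°_rxn = 507.3 × -47.7 = -24198 kJ/h
Sensible, feed 98.2→25 °C: -7621.6 kJ/h
Outlet flows (mol/h): A 1392.7, B 507.3
Sensible, products 25→195 °C: 18063 kJ/h
Q = ΔH = -13757 kJ/h = -3.8214 kW
Heat removed = 229.29 kJ/min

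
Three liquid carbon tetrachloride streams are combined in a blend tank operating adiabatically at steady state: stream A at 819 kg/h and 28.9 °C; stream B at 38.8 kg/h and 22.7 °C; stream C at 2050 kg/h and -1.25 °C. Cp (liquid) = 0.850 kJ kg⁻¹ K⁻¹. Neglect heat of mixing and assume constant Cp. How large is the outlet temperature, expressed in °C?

Adiabatic, steady state ⇒ Σ ṁᵢCp,ᵢ(T_out − Tᵢ) = 0
Σ ṁᵢCp,ᵢTᵢ = 819×0.850×28.9 + 38.8×0.850×22.7 + 2050×0.850×-1.25 = 18689
Σ ṁᵢCp,ᵢ = 819×0.850 + 38.8×0.850 + 2050×0.850 = 2471.6
T_out = 18689 / 2471.6 = 7.5615 °C

T_out = 7.56 °C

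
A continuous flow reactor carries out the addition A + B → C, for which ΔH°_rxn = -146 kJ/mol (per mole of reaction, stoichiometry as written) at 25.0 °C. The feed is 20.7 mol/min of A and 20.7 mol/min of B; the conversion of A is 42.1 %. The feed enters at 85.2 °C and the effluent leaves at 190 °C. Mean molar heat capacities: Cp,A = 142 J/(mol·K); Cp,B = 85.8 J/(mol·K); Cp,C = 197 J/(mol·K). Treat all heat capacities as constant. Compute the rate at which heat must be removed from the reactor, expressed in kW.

Extent of reaction ξ = 0.421 × 20.7 = 8.7147 mol/min
Reaction term: ξ·ΔH°_rxn = 8.7147 × -146 = -1272.3 kJ/min
Sensible, feed 85.2→25 °C: -283.87 kJ/min
Outlet flows (mol/min): A 11.985, B 11.985, C 8.7147
Sensible, products 25→190 °C: 733.76 kJ/min
Q = ΔH = -822.45 kJ/min = -13.708 kW
Heat removed = 13.708 kW

Q_out = 13.7 kW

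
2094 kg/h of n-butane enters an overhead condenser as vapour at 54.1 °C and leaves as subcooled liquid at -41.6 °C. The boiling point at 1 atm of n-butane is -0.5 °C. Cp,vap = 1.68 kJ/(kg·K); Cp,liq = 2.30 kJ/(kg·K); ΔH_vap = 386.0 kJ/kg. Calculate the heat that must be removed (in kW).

vapour 54.1→-0.5 °C: -91.728 kJ/kg
condensation at -0.5 °C: -386 kJ/kg
liquid -0.5→-41.6 °C: -94.53 kJ/kg
Δh = -91.728 + -386 + -94.53 = -572.26 kJ/kg
Q = ṁ·Δh = 2094 kg/h × -572.26 kJ/kg = -1.1983e+06 kJ/h
|Q| = 332.86 kW

Q_c = 333 kW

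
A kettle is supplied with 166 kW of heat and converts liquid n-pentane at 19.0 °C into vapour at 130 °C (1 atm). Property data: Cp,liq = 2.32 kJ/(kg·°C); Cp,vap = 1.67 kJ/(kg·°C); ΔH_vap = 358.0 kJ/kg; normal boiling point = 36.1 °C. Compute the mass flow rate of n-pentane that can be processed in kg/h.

Δh = 2.32×(36.1−19.0) + 358.0 + 1.67×(130−36.1) = 554.49 kJ/kg
Q = 166 kW = 166 kJ/s = 597600 kJ/h
ṁ = Q/Δh = 597600 / 554.49 = 1077.8 kg/h

ṁ = 1080 kg/h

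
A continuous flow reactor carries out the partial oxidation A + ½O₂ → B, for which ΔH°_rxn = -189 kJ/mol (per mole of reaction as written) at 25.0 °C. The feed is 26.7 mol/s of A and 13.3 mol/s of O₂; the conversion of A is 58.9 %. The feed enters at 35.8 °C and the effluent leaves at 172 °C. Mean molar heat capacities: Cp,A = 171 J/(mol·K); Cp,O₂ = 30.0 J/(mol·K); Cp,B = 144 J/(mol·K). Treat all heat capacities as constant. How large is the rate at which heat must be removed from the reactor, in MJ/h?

Q_out = 8620 MJ/h

Extent of reaction ξ = 0.589 × 26.7 = 15.726 mol/s
Reaction term: ξ·ΔH°_rxn = 15.726 × -189 = -2972.3 kJ/s
Sensible, feed 35.8→25 °C: -53.619 kJ/s
Outlet flows (mol/s): A 10.974, O₂ 5.4369, B 15.726
Sensible, products 25→172 °C: 632.72 kJ/s
Q = ΔH = -2393.2 kJ/s = -2393.2 kW
Heat removed = 8615.4 MJ/h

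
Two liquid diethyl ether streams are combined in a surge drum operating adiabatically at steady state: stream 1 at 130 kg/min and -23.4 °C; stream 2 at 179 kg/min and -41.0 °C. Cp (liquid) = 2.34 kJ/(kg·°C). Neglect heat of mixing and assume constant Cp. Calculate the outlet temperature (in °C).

T_out = -33.6 °C

Energy balance with Q = 0: Σ ṁᵢCp,ᵢ(T_out − Tᵢ) = 0
Σ ṁᵢCp,ᵢTᵢ = 130×2.34×-23.4 + 179×2.34×-41.0 = -24292
Σ ṁᵢCp,ᵢ = 130×2.34 + 179×2.34 = 723.06
T_out = -24292 / 723.06 = -33.595 °C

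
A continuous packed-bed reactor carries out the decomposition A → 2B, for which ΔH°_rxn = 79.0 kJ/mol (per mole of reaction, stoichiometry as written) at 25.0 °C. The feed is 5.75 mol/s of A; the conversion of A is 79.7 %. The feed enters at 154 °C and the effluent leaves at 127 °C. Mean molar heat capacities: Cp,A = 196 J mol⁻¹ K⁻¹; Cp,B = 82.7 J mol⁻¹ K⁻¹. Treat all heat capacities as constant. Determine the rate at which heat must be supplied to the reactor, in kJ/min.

Q_in = 19000 kJ/min

Extent of reaction ξ = 0.797 × 5.75 = 4.5827 mol/s
Reaction term: ξ·ΔH°_rxn = 4.5827 × 79.0 = 362.04 kJ/s
Sensible, feed 154→25 °C: -145.38 kJ/s
Outlet flows (mol/s): A 1.1673, B 9.1655
Sensible, products 25→127 °C: 100.65 kJ/s
Q = ΔH = 317.3 kJ/s = 317.3 kW
Heat supplied = 19038 kJ/min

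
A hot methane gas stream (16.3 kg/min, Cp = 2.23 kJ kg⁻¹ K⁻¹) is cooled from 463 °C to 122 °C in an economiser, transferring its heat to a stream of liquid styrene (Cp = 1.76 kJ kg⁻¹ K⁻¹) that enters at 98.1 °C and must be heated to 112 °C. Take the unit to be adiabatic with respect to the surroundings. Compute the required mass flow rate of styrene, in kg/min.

Heat released by hot stream: Q = 16.3 × 2.23 × (463 − 122) = 12395 kJ/min
Energy balance on cold side (adiabatic exchanger): Q = ṁ_c·Cp_c·(T_c,out − T_c,in)
ṁ_c = 12395 / [1.76 × (112 − 98.1)] = 506.66 kg/min

ṁ_c = 507 kg/min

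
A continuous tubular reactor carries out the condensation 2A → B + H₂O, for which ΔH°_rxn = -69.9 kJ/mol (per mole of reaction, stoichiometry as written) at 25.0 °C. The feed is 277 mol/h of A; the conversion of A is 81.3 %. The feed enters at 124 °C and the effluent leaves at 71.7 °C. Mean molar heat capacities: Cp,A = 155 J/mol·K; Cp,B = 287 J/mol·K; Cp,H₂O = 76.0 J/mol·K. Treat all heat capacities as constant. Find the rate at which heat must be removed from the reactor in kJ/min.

Q_out = 164 kJ/min

Extent of reaction ξ = 0.813 × 277 / 2 = 112.6 mol/h
Reaction term: ξ·ΔH°_rxn = 112.6 × -69.9 = -7870.8 kJ/h
Sensible, feed 124→25 °C: -4250.6 kJ/h
Outlet flows (mol/h): A 51.799, B 112.6, H₂O 112.6
Sensible, products 25→71.7 °C: 2283.8 kJ/h
Q = ΔH = -9837.6 kJ/h = -2.7327 kW
Heat removed = 163.96 kJ/min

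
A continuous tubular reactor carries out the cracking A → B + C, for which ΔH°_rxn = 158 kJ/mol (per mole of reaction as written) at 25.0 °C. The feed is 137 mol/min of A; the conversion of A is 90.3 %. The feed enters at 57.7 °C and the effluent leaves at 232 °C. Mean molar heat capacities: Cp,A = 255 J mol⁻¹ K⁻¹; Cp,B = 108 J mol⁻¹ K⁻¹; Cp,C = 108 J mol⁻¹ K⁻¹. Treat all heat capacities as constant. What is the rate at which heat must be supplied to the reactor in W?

Extent of reaction ξ = 0.903 × 137 = 123.71 mol/min
Reaction term: ξ·ΔH°_rxn = 123.71 × 158 = 19546 kJ/min
Sensible, feed 57.7→25 °C: -1142.4 kJ/min
Outlet flows (mol/min): A 13.289, B 123.71, C 123.71
Sensible, products 25→232 °C: 6232.8 kJ/min
Q = ΔH = 24637 kJ/min = 410.61 kW
Heat supplied = 410610 W

Q_in = 411000 W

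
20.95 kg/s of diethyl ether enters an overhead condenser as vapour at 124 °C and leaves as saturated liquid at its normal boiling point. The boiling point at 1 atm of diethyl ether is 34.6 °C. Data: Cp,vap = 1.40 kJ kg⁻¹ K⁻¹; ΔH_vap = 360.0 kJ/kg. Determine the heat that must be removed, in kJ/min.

vapour 124→34.6 °C: -125.16 kJ/kg
condensation at 34.6 °C: -360 kJ/kg
Δh = -125.16 + -360 = -485.16 kJ/kg
Q = ṁ·Δh = 20.95 kg/s × -485.16 kJ/kg = -10164 kJ/s
|Q| = 10164 kW = 609850 kJ/min

Q_c = 610000 kJ/min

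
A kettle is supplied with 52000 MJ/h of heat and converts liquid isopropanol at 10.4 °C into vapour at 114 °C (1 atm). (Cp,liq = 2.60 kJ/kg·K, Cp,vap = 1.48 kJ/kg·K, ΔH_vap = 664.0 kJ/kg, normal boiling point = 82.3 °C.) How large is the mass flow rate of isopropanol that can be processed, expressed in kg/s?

Δh = 2.60×(82.3−10.4) + 664.0 + 1.48×(114−82.3) = 897.86 kJ/kg
Q = 52000 MJ/h = 14444 kJ/s = 14444 kJ/s
ṁ = Q/Δh = 14444 / 897.86 = 16.088 kg/s

ṁ = 16.1 kg/s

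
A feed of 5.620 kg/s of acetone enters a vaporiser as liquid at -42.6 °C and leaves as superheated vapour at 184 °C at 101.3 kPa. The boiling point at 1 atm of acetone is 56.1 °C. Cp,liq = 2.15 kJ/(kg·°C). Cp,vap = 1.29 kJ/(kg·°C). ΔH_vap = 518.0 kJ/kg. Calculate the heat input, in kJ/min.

Q = 302000 kJ/min

liquid -42.6→56.1 °C: 212.2 kJ/kg
vaporisation at 56.1 °C: 518 kJ/kg
vapour 56.1→184 °C: 164.99 kJ/kg
Δh = 212.2 + 518 + 164.99 = 895.2 kJ/kg
Q = ṁ·Δh = 5.620 kg/s × 895.2 kJ/kg = 5031 kJ/s
|Q| = 5031 kW = 301860 kJ/min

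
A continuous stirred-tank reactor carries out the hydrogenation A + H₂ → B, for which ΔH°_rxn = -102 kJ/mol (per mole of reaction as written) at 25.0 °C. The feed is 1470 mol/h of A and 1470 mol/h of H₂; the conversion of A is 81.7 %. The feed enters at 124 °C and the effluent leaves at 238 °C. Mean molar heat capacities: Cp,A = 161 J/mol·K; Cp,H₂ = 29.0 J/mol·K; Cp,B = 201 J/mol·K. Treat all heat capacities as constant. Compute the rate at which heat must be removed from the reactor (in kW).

Q_out = 24.4 kW

Extent of reaction ξ = 0.817 × 1470 = 1201 mol/h
Reaction term: ξ·ΔH°_rxn = 1201 × -102 = -122500 kJ/h
Sensible, feed 124→25 °C: -27651 kJ/h
Outlet flows (mol/h): A 269.01, H₂ 269.01, B 1201
Sensible, products 25→238 °C: 62305 kJ/h
Q = ΔH = -87847 kJ/h = -24.402 kW
Heat removed = 24.402 kW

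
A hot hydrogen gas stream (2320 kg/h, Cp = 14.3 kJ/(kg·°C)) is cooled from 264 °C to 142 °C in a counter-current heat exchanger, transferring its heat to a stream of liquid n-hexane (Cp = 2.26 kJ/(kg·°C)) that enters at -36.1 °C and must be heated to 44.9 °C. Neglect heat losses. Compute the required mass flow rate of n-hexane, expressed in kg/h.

ṁ_c = 22100 kg/h

Heat released by hot stream: Q = 2320 × 14.3 × (264 − 142) = 4.0475e+06 kJ/h
Energy balance on cold side (adiabatic exchanger): Q = ṁ_c·Cp_c·(T_c,out − T_c,in)
ṁ_c = 4.0475e+06 / [2.26 × (44.9 − -36.1)] = 22110 kg/h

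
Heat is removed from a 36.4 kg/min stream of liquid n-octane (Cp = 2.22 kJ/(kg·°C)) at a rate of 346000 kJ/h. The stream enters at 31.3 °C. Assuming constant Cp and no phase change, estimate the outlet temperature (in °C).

Q = 346000 kJ/h = 5766.7 kJ/min
ΔT = Q/(ṁ·Cp) = 5766.7/(36.4×2.22) = 71.363 K
T_out = 31.3 − 71.363 = -40.063 °C

T_out = -40.1 °C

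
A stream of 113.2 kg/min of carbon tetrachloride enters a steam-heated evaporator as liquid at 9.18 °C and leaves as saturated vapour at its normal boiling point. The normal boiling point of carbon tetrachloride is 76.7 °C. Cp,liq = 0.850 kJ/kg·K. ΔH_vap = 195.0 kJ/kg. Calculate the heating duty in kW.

liquid 9.18→76.7 °C: 57.392 kJ/kg
vaporisation at 76.7 °C: 195 kJ/kg
Δh = 57.392 + 195 = 252.39 kJ/kg
Q = ṁ·Δh = 113.2 kg/min × 252.39 kJ/kg = 28571 kJ/min
|Q| = 476.18 kW

Q = 476 kW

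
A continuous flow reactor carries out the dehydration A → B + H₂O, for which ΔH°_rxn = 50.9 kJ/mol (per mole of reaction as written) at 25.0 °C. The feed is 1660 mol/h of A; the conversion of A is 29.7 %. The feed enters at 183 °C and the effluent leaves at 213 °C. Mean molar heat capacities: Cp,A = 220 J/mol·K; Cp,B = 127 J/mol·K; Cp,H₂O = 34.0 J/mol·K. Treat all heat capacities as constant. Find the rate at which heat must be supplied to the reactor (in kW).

Q_in = 8.50 kW

Extent of reaction ξ = 0.297 × 1660 = 493.02 mol/h
Reaction term: ξ·ΔH°_rxn = 493.02 × 50.9 = 25095 kJ/h
Sensible, feed 183→25 °C: -57702 kJ/h
Outlet flows (mol/h): A 1167, B 493.02, H₂O 493.02
Sensible, products 25→213 °C: 63189 kJ/h
Q = ΔH = 30582 kJ/h = 8.495 kW
Heat supplied = 8.495 kW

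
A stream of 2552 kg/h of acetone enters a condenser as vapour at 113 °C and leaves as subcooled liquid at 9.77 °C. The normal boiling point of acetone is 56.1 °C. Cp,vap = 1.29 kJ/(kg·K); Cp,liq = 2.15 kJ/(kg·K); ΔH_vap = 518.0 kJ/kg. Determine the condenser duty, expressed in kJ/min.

Q_c = 29400 kJ/min

vapour 113→56.1 °C: -73.401 kJ/kg
condensation at 56.1 °C: -518 kJ/kg
liquid 56.1→9.77 °C: -99.609 kJ/kg
Δh = -73.401 + -518 + -99.609 = -691.01 kJ/kg
Q = ṁ·Δh = 2552 kg/h × -691.01 kJ/kg = -1.7635e+06 kJ/h
|Q| = 489.85 kW = 29391 kJ/min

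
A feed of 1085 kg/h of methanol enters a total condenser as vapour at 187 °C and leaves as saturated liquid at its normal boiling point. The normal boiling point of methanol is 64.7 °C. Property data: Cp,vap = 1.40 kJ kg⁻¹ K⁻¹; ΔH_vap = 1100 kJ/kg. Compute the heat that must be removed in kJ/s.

vapour 187→64.7 °C: -171.22 kJ/kg
condensation at 64.7 °C: -1100 kJ/kg
Δh = -171.22 + -1100 = -1271.2 kJ/kg
Q = ṁ·Δh = 1085 kg/h × -1271.2 kJ/kg = -1.3793e+06 kJ/h
|Q| = 383.13 kW

Q_c = 383 kJ/s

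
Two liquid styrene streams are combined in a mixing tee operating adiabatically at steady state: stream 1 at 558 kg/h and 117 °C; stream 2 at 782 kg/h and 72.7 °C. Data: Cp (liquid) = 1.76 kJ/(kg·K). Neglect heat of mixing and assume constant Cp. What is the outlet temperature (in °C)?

T_out = 91.1 °C

Energy balance with Q = 0: Σ ṁᵢCp,ᵢ(T_out − Tᵢ) = 0
Σ ṁᵢCp,ᵢTᵢ = 558×1.76×117 + 782×1.76×72.7 = 214960
Σ ṁᵢCp,ᵢ = 558×1.76 + 782×1.76 = 2358.4
T_out = 214960 / 2358.4 = 91.147 °C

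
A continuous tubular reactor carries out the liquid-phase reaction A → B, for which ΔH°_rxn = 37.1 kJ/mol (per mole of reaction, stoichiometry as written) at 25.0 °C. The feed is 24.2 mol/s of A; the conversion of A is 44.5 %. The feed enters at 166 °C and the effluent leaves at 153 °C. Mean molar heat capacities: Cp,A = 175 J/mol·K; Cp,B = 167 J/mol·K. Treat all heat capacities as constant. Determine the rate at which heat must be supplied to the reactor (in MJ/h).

Extent of reaction ξ = 0.445 × 24.2 = 10.769 mol/s
Reaction term: ξ·ΔH°_rxn = 10.769 × 37.1 = 399.53 kJ/s
Sensible, feed 166→25 °C: -597.13 kJ/s
Outlet flows (mol/s): A 13.431, B 10.769
Sensible, products 25→153 °C: 531.05 kJ/s
Q = ΔH = 333.45 kJ/s = 333.45 kW
Heat supplied = 1200.4 MJ/h

Q_in = 1200 MJ/h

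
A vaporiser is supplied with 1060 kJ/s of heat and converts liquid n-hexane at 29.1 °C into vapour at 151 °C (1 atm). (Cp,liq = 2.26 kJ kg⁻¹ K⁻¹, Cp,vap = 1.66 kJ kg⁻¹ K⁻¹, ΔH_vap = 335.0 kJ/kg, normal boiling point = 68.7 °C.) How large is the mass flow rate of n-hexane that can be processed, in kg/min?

ṁ = 113 kg/min

Δh = 2.26×(68.7−29.1) + 335.0 + 1.66×(151−68.7) = 561.11 kJ/kg
Q = 1060 kJ/s = 1060 kJ/s = 63600 kJ/min
ṁ = Q/Δh = 63600 / 561.11 = 113.35 kg/min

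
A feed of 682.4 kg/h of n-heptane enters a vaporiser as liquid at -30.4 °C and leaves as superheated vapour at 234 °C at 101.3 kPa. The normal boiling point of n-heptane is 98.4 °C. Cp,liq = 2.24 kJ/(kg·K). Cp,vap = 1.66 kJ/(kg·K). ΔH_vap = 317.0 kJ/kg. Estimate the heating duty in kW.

liquid -30.4→98.4 °C: 288.51 kJ/kg
vaporisation at 98.4 °C: 317 kJ/kg
vapour 98.4→234 °C: 225.1 kJ/kg
Δh = 288.51 + 317 + 225.1 = 830.61 kJ/kg
Q = ṁ·Δh = 682.4 kg/h × 830.61 kJ/kg = 566810 kJ/h
|Q| = 157.45 kW

Q = 157 kW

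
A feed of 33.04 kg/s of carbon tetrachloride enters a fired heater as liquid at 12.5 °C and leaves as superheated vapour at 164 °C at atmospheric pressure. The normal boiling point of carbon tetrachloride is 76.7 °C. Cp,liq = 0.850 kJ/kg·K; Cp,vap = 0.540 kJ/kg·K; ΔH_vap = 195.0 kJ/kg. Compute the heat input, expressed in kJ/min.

Q = 588000 kJ/min

liquid 12.5→76.7 °C: 54.57 kJ/kg
vaporisation at 76.7 °C: 195 kJ/kg
vapour 76.7→164 °C: 47.142 kJ/kg
Δh = 54.57 + 195 + 47.142 = 296.71 kJ/kg
Q = ṁ·Δh = 33.04 kg/s × 296.71 kJ/kg = 9803.4 kJ/s
|Q| = 9803.4 kW = 588200 kJ/min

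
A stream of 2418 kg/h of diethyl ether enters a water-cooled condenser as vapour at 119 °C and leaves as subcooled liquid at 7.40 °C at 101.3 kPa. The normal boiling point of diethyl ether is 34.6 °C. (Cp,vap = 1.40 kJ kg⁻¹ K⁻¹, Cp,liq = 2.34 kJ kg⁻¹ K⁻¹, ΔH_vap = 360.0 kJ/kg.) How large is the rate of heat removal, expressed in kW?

Q_c = 364 kW

vapour 119→34.6 °C: -118.16 kJ/kg
condensation at 34.6 °C: -360 kJ/kg
liquid 34.6→7.40 °C: -63.648 kJ/kg
Δh = -118.16 + -360 + -63.648 = -541.81 kJ/kg
Q = ṁ·Δh = 2418 kg/h × -541.81 kJ/kg = -1.3101e+06 kJ/h
|Q| = 363.91 kW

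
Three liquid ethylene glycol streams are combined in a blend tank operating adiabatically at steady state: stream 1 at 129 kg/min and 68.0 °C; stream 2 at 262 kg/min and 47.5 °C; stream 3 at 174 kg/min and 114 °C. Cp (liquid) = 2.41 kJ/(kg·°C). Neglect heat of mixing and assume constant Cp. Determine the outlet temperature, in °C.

Energy balance with Q = 0: Σ ṁᵢCp,ᵢ(T_out − Tᵢ) = 0
T_out = Σ ṁᵢCp,ᵢTᵢ / Σ ṁᵢCp,ᵢ
      = 98938 / 1361.7 = 72.66 °C

T_out = 72.7 °C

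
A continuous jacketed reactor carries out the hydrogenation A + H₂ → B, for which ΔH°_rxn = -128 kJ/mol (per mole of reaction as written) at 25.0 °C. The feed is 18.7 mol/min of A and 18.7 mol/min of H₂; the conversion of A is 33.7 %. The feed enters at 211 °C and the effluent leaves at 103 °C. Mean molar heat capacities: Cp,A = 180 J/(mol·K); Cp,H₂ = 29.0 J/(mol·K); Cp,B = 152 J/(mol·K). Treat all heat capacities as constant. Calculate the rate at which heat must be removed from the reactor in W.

Extent of reaction ξ = 0.337 × 18.7 = 6.3019 mol/min
Reaction term: ξ·ΔH°_rxn = 6.3019 × -128 = -806.64 kJ/min
Sensible, feed 211→25 °C: -726.94 kJ/min
Outlet flows (mol/min): A 12.398, H₂ 12.398, B 6.3019
Sensible, products 25→103 °C: 276.83 kJ/min
Q = ΔH = -1256.8 kJ/min = -20.946 kW
Heat removed = 20946 W

Q_out = 20900 W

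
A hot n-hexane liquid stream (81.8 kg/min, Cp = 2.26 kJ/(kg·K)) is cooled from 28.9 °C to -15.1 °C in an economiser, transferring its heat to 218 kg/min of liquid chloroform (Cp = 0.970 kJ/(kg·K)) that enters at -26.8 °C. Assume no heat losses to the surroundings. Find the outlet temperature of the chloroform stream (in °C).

Heat released by hot stream: Q = 81.8 × 2.26 × (28.9 − -15.1) = 8134.2 kJ/min
Energy balance on cold side (adiabatic exchanger): Q = ṁ_c·Cp_c·(T_c,out − T_c,in)
T_c,out = -26.8 + 8134.2/(218 × 0.970) = 11.667 °C

T_c,out = 11.7 °C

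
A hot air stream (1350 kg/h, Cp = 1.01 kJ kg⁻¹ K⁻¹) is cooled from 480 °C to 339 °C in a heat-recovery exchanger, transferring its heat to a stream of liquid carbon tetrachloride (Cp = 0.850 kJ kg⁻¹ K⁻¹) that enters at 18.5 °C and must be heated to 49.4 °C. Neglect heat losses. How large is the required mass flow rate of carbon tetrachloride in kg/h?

ṁ_c = 7320 kg/h

Heat released by hot stream: Q = 1350 × 1.01 × (480 − 339) = 192250 kJ/h
Energy balance on cold side (adiabatic exchanger): Q = ṁ_c·Cp_c·(T_c,out − T_c,in)
ṁ_c = 192250 / [0.850 × (49.4 − 18.5)] = 7319.8 kg/h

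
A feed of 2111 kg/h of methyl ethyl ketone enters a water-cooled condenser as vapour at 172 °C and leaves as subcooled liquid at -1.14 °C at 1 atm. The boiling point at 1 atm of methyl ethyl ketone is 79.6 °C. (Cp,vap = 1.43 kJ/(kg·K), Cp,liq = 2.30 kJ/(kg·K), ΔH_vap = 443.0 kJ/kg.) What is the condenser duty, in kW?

vapour 172→79.6 °C: -132.13 kJ/kg
condensation at 79.6 °C: -443 kJ/kg
liquid 79.6→-1.14 °C: -185.7 kJ/kg
Δh = -132.13 + -443 + -185.7 = -760.83 kJ/kg
Q = ṁ·Δh = 2111 kg/h × -760.83 kJ/kg = -1.6061e+06 kJ/h
|Q| = 446.14 kW

Q_c = 446 kW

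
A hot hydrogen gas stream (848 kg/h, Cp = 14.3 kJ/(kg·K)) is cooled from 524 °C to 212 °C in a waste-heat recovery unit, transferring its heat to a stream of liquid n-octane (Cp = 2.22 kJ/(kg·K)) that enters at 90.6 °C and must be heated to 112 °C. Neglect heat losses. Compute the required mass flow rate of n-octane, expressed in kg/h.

ṁ_c = 79600 kg/h

Heat released by hot stream: Q = 848 × 14.3 × (524 − 212) = 3.7834e+06 kJ/h
Energy balance on cold side (adiabatic exchanger): Q = ṁ_c·Cp_c·(T_c,out − T_c,in)
ṁ_c = 3.7834e+06 / [2.22 × (112 − 90.6)] = 79638 kg/h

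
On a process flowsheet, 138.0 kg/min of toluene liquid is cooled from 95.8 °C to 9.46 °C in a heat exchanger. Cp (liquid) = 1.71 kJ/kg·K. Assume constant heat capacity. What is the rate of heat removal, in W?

Q = ṁ·Cp·ΔT = 138.0 × 1.71 × (9.46 − 95.8) = -20375 kJ/min
Converting: 20375 / 60 s = 339.58 kW
Cooling duty = 339580 W

Q_c = 340000 W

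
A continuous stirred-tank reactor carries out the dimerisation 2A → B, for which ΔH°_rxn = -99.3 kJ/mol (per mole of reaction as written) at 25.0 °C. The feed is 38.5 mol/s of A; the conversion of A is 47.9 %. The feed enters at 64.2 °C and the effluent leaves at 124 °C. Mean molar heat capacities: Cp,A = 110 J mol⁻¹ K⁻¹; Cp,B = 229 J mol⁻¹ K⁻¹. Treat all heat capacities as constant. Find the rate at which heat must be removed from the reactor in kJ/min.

Extent of reaction ξ = 0.479 × 38.5 / 2 = 9.2207 mol/s
Reaction term: ξ·ΔH°_rxn = 9.2207 × -99.3 = -915.62 kJ/s
Sensible, feed 64.2→25 °C: -166.01 kJ/s
Outlet flows (mol/s): A 20.059, B 9.2207
Sensible, products 25→124 °C: 427.48 kJ/s
Q = ΔH = -654.15 kJ/s = -654.15 kW
Heat removed = 39249 kJ/min

Q_out = 39200 kJ/min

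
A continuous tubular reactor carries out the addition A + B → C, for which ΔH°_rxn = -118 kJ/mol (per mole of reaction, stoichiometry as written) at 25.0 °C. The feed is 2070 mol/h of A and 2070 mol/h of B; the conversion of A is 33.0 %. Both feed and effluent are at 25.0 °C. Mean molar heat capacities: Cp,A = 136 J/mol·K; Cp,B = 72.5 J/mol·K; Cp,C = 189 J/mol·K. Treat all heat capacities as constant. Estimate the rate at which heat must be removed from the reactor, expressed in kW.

Extent of reaction ξ = 0.330 × 2070 = 683.1 mol/h
Reaction term: ξ·ΔH°_rxn = 683.1 × -118 = -80606 kJ/h
Q = ΔH = -80606 kJ/h = -22.39 kW
Heat removed = 22.39 kW

Q_out = 22.4 kW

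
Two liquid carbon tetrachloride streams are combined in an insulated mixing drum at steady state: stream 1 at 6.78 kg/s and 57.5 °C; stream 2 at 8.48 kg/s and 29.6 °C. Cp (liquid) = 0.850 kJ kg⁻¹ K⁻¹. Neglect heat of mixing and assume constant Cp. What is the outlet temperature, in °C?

Energy balance with Q = 0: Σ ṁᵢCp,ᵢ(T_out − Tᵢ) = 0
T_out = Σ ṁᵢCp,ᵢTᵢ / Σ ṁᵢCp,ᵢ
      = 544.73 / 12.971 = 41.996 °C

T_out = 42.0 °C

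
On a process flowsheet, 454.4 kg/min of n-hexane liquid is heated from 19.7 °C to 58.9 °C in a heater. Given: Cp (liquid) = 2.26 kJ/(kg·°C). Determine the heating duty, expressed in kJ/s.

Q = 671 kJ/s

Q = ṁ·Cp·ΔT = 454.4 × 2.26 × (58.9 − 19.7) = 40256 kJ/min
Converting: 40256 / 60 s = 670.94 kW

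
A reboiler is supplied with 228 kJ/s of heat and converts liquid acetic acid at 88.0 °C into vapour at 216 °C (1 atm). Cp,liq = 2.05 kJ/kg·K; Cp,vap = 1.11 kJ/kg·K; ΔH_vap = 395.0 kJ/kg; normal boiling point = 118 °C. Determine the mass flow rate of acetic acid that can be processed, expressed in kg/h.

Δh = 2.05×(118−88.0) + 395.0 + 1.11×(216−118) = 565.28 kJ/kg
Q = 228 kJ/s = 228 kJ/s = 820800 kJ/h
ṁ = Q/Δh = 820800 / 565.28 = 1452 kg/h

ṁ = 1450 kg/h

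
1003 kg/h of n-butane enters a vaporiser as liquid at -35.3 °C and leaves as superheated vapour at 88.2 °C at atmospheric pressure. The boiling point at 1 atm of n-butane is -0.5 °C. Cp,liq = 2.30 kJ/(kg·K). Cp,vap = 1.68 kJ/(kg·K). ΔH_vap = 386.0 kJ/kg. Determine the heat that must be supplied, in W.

Q = 171000 W

liquid -35.3→-0.5 °C: 80.04 kJ/kg
vaporisation at -0.5 °C: 386 kJ/kg
vapour -0.5→88.2 °C: 149.02 kJ/kg
Δh = 80.04 + 386 + 149.02 = 615.06 kJ/kg
Q = ṁ·Δh = 1003 kg/h × 615.06 kJ/kg = 616900 kJ/h
|Q| = 171.36 kW = 171360 W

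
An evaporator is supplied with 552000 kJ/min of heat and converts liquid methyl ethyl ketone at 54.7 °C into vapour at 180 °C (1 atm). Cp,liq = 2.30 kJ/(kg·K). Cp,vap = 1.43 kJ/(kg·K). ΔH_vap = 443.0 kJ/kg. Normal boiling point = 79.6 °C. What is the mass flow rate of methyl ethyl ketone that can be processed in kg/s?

Δh = 2.30×(79.6−54.7) + 443.0 + 1.43×(180−79.6) = 643.84 kJ/kg
Q = 552000 kJ/min = 9200 kJ/s = 9200 kJ/s
ṁ = Q/Δh = 9200 / 643.84 = 14.289 kg/s

ṁ = 14.3 kg/s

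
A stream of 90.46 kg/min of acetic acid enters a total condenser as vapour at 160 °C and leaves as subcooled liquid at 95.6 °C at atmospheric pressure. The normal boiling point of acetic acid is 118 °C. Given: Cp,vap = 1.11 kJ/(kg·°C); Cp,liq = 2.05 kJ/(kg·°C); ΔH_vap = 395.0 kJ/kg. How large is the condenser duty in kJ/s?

Q_c = 735 kJ/s

vapour 160→118 °C: -46.62 kJ/kg
condensation at 118 °C: -395 kJ/kg
liquid 118→95.6 °C: -45.92 kJ/kg
Δh = -46.62 + -395 + -45.92 = -487.54 kJ/kg
Q = ṁ·Δh = 90.46 kg/min × -487.54 kJ/kg = -44103 kJ/min
|Q| = 735.05 kW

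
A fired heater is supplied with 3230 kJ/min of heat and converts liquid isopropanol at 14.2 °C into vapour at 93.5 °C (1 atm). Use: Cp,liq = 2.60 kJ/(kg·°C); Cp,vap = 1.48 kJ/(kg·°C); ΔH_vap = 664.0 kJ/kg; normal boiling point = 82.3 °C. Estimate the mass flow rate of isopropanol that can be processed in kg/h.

ṁ = 226 kg/h

Δh = 2.60×(82.3−14.2) + 664.0 + 1.48×(93.5−82.3) = 857.64 kJ/kg
Q = 3230 kJ/min = 53.833 kJ/s = 193800 kJ/h
ṁ = Q/Δh = 193800 / 857.64 = 225.97 kg/h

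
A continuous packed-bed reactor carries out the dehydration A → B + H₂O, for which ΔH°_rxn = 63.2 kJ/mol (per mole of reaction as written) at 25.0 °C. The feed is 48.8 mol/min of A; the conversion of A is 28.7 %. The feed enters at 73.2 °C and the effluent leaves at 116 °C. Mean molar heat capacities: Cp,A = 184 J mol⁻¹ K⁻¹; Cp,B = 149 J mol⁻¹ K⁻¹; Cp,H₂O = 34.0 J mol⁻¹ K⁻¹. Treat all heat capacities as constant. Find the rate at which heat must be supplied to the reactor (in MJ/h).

Extent of reaction ξ = 0.287 × 48.8 = 14.006 mol/min
Reaction term: ξ·ΔH°_rxn = 14.006 × 63.2 = 885.15 kJ/min
Sensible, feed 73.2→25 °C: -432.8 kJ/min
Outlet flows (mol/min): A 34.794, B 14.006, H₂O 14.006
Sensible, products 25→116 °C: 815.83 kJ/min
Q = ΔH = 1268.2 kJ/min = 21.136 kW
Heat supplied = 76.091 MJ/h

Q_in = 76.1 MJ/h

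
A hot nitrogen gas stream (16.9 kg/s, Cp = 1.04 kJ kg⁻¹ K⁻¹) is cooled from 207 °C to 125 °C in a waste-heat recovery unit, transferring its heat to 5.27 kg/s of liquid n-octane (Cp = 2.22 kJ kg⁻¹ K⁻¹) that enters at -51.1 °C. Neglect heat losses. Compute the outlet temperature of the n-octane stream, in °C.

Heat released by hot stream: Q = 16.9 × 1.04 × (207 − 125) = 1441.2 kJ/s
Energy balance on cold side (adiabatic exchanger): Q = ṁ_c·Cp_c·(T_c,out − T_c,in)
T_c,out = -51.1 + 1441.2/(5.27 × 2.22) = 72.089 °C

T_c,out = 72.1 °C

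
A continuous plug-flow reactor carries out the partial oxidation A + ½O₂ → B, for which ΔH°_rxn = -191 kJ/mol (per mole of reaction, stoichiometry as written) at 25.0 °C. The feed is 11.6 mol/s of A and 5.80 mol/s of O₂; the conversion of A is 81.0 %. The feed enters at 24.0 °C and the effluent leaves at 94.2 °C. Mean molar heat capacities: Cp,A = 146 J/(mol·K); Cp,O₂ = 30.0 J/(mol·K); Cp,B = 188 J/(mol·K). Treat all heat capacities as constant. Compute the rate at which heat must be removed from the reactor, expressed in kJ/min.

Q_out = 98800 kJ/min

Extent of reaction ξ = 0.810 × 11.6 = 9.396 mol/s
Reaction term: ξ·ΔH°_rxn = 9.396 × -191 = -1794.6 kJ/s
Sensible, feed 24.0→25 °C: 1.8676 kJ/s
Outlet flows (mol/s): A 2.204, O₂ 1.102, B 9.396
Sensible, products 25→94.2 °C: 146.79 kJ/s
Q = ΔH = -1646 kJ/s = -1646 kW
Heat removed = 98758 kJ/min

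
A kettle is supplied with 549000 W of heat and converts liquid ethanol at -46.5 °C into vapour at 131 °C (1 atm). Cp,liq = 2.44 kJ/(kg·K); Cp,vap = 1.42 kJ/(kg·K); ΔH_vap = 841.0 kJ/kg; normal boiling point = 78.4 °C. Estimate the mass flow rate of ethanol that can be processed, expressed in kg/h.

Δh = 2.44×(78.4−-46.5) + 841.0 + 1.42×(131−78.4) = 1220.4 kJ/kg
Q = 549000 W = 549 kJ/s = 1.9764e+06 kJ/h
ṁ = Q/Δh = 1.9764e+06 / 1220.4 = 1619.4 kg/h

ṁ = 1620 kg/h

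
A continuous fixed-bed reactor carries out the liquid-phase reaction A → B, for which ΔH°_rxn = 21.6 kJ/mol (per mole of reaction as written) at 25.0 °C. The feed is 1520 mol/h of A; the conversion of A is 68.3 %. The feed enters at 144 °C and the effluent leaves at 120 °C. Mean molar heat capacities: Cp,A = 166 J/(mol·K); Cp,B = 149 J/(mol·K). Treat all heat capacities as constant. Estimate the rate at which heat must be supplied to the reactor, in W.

Q_in = 4080 W

Extent of reaction ξ = 0.683 × 1520 = 1038.2 mol/h
Reaction term: ξ·ΔH°_rxn = 1038.2 × 21.6 = 22424 kJ/h
Sensible, feed 144→25 °C: -30026 kJ/h
Outlet flows (mol/h): A 481.84, B 1038.2
Sensible, products 25→120 °C: 22294 kJ/h
Q = ΔH = 14692 kJ/h = 4.0811 kW
Heat supplied = 4081.1 W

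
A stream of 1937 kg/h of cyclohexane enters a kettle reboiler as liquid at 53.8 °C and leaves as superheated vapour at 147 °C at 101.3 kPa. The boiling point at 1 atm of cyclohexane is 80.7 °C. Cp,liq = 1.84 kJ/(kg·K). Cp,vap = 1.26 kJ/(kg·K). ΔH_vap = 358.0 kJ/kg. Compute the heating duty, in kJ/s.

liquid 53.8→80.7 °C: 49.496 kJ/kg
vaporisation at 80.7 °C: 358 kJ/kg
vapour 80.7→147 °C: 83.538 kJ/kg
Δh = 49.496 + 358 + 83.538 = 491.03 kJ/kg
Q = ṁ·Δh = 1937 kg/h × 491.03 kJ/kg = 951130 kJ/h
|Q| = 264.2 kW

Q = 264 kJ/s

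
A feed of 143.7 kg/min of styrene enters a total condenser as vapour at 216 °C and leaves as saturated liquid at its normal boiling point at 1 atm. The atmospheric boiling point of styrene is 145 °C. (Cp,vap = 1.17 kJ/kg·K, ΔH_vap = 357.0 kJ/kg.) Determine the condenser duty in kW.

Q_c = 1050 kW

vapour 216→145 °C: -83.07 kJ/kg
condensation at 145 °C: -357 kJ/kg
Δh = -83.07 + -357 = -440.07 kJ/kg
Q = ṁ·Δh = 143.7 kg/min × -440.07 kJ/kg = -63238 kJ/min
|Q| = 1054 kW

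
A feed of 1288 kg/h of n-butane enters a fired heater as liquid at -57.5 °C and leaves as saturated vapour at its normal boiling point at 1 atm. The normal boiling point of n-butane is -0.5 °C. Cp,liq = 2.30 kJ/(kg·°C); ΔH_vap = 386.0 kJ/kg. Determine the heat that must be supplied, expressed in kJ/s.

liquid -57.5→-0.5 °C: 131.1 kJ/kg
vaporisation at -0.5 °C: 386 kJ/kg
Δh = 131.1 + 386 = 517.1 kJ/kg
Q = ṁ·Δh = 1288 kg/h × 517.1 kJ/kg = 666020 kJ/h
|Q| = 185.01 kW

Q = 185 kJ/s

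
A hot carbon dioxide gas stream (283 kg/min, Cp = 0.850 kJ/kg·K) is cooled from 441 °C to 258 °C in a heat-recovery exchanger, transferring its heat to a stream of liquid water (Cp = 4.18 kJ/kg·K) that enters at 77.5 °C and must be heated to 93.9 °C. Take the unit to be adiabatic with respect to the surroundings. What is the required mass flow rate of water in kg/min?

ṁ_c = 642 kg/min

Heat released by hot stream: Q = 283 × 0.850 × (441 − 258) = 44021 kJ/min
Energy balance on cold side (adiabatic exchanger): Q = ṁ_c·Cp_c·(T_c,out − T_c,in)
ṁ_c = 44021 / [4.18 × (93.9 − 77.5)] = 642.15 kg/min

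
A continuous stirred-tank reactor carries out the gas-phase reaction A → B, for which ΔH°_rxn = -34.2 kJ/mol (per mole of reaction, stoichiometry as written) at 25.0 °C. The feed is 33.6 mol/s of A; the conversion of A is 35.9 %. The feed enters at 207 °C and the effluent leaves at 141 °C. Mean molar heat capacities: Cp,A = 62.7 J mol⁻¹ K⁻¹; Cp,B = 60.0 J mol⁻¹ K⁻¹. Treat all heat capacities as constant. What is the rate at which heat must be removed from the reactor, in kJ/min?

Extent of reaction ξ = 0.359 × 33.6 = 12.062 mol/s
Reaction term: ξ·ΔH°_rxn = 12.062 × -34.2 = -412.53 kJ/s
Sensible, feed 207→25 °C: -383.42 kJ/s
Outlet flows (mol/s): A 21.538, B 12.062
Sensible, products 25→141 °C: 240.6 kJ/s
Q = ΔH = -555.36 kJ/s = -555.36 kW
Heat removed = 33321 kJ/min

Q_out = 33300 kJ/min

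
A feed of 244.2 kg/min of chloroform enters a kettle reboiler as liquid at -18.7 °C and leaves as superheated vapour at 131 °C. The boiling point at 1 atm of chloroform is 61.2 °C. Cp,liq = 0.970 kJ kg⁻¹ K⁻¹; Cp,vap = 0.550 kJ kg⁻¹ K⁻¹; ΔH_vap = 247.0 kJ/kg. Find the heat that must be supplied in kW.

Q = 1480 kW

liquid -18.7→61.2 °C: 77.503 kJ/kg
vaporisation at 61.2 °C: 247 kJ/kg
vapour 61.2→131 °C: 38.39 kJ/kg
Δh = 77.503 + 247 + 38.39 = 362.89 kJ/kg
Q = ṁ·Δh = 244.2 kg/min × 362.89 kJ/kg = 88618 kJ/min
|Q| = 1477 kW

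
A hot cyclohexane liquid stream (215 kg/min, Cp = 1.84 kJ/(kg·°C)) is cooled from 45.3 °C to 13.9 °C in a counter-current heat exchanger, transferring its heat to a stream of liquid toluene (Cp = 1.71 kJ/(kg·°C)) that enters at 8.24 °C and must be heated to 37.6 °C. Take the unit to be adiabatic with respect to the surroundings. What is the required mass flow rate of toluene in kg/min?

ṁ_c = 247 kg/min

Heat released by hot stream: Q = 215 × 1.84 × (45.3 − 13.9) = 12422 kJ/min
Energy balance on cold side (adiabatic exchanger): Q = ṁ_c·Cp_c·(T_c,out − T_c,in)
ṁ_c = 12422 / [1.71 × (37.6 − 8.24)] = 247.42 kg/min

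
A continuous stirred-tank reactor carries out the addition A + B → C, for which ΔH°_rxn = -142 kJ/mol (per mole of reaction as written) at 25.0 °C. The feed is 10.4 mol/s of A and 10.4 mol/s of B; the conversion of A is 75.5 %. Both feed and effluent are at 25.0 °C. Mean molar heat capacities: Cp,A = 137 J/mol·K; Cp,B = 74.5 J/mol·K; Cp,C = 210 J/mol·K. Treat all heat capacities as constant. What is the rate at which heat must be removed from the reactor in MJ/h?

Q_out = 4010 MJ/h

Extent of reaction ξ = 0.755 × 10.4 = 7.852 mol/s
Reaction term: ξ·ΔH°_rxn = 7.852 × -142 = -1115 kJ/s
Q = ΔH = -1115 kJ/s = -1115 kW
Heat removed = 4013.9 MJ/h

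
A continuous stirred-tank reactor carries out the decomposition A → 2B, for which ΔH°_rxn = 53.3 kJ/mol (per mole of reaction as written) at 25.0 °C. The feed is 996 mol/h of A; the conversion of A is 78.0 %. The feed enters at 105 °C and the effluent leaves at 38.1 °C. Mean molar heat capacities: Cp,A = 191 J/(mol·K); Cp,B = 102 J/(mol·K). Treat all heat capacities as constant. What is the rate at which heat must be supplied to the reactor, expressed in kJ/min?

Q_in = 480 kJ/min

Extent of reaction ξ = 0.780 × 996 = 776.88 mol/h
Reaction term: ξ·ΔH°_rxn = 776.88 × 53.3 = 41408 kJ/h
Sensible, feed 105→25 °C: -15219 kJ/h
Outlet flows (mol/h): A 219.12, B 1553.8
Sensible, products 25→38.1 °C: 2624.4 kJ/h
Q = ΔH = 28813 kJ/h = 8.0037 kW
Heat supplied = 480.22 kJ/min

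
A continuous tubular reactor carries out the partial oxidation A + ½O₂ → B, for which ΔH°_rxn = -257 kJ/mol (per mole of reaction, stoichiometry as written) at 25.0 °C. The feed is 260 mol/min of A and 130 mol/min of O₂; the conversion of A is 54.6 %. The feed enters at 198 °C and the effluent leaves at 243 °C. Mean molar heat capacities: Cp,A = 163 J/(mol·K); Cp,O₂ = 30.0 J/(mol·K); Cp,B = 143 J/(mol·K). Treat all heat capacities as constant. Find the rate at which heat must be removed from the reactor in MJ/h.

Q_out = 2130 MJ/h

Extent of reaction ξ = 0.546 × 260 = 141.96 mol/min
Reaction term: ξ·ΔH°_rxn = 141.96 × -257 = -36484 kJ/min
Sensible, feed 198→25 °C: -8006.4 kJ/min
Outlet flows (mol/min): A 118.04, O₂ 59.02, B 141.96
Sensible, products 25→243 °C: 9005.9 kJ/min
Q = ΔH = -35484 kJ/min = -591.4 kW
Heat removed = 2129.1 MJ/h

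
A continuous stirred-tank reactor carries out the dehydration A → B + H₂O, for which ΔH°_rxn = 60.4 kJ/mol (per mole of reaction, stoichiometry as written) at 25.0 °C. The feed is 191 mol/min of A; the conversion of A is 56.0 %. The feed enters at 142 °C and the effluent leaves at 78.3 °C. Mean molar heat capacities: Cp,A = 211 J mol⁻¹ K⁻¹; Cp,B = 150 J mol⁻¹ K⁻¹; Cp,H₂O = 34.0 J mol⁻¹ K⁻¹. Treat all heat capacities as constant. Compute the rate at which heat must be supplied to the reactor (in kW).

Extent of reaction ξ = 0.560 × 191 = 106.96 mol/min
Reaction term: ξ·ΔH°_rxn = 106.96 × 60.4 = 6460.4 kJ/min
Sensible, feed 142→25 °C: -4715.2 kJ/min
Outlet flows (mol/min): A 84.04, B 106.96, H₂O 106.96
Sensible, products 25→78.3 °C: 1994.1 kJ/min
Q = ΔH = 3739.3 kJ/min = 62.321 kW
Heat supplied = 62.321 kW

Q_in = 62.3 kW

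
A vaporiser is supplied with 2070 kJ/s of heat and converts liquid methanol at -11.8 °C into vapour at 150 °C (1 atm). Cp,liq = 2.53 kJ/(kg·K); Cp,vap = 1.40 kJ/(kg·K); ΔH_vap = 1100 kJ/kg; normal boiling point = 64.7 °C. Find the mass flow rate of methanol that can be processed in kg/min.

Δh = 2.53×(64.7−-11.8) + 1100 + 1.40×(150−64.7) = 1413 kJ/kg
Q = 2070 kJ/s = 2070 kJ/s = 124200 kJ/min
ṁ = Q/Δh = 124200 / 1413 = 87.9 kg/min

ṁ = 87.9 kg/min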